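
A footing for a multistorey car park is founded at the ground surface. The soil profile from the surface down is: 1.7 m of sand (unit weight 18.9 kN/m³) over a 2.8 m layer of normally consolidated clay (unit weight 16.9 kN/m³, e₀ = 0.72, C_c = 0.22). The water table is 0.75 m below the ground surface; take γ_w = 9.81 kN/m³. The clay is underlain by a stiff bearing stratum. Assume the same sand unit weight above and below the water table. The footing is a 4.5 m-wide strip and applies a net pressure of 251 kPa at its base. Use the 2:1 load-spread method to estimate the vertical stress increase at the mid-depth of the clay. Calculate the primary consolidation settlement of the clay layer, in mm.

S_c ≈ 266 mm

Mid-depth of clay below the ground surface: z = 1.7 + 2.8/2 = 3.1 m.
Total vertical stress at mid-clay: σ_v = 18.9×1.7 + 16.9×1.4 = 55.79 kPa.
Pore pressure: u = 9.81×(3.1 − 0.75) = 23.054 kPa.
Initial effective stress: σ'_0 = σ_v − u = 55.79 − 23.054 = 32.736 kPa.
Stress increase at mid-clay by the 2:1 spreading method:
Δσ = qB/(B+z) = 251×4.5/(4.5+3.1) = 148.62 kPa
Final effective stress: σ'_f = σ'_0 + Δσ = 32.736 + 148.62 = 181.36 kPa.
Normally consolidated clay, so the full stress increment lies on the virgin compression line:
S_c = C_c·H/(1+e₀)·log₁₀(σ'_f/σ'_0) = 0.22×2.8/(1+0.72)×log₁₀(181.36/32.736)
    = 0.35814 × 0.74352 = 0.2663 m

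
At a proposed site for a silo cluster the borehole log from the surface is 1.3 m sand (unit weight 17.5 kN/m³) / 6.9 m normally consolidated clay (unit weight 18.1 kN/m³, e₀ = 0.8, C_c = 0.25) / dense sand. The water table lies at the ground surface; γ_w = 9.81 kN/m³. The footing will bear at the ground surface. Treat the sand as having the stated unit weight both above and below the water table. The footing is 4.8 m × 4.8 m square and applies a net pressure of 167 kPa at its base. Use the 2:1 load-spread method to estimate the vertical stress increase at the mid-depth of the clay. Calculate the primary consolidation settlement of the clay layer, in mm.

S_c ≈ 307 mm

Mid-depth of clay below the ground surface: z = 1.3 + 6.9/2 = 4.75 m.
Total vertical stress at mid-clay: σ_v = 17.5×1.3 + 18.1×3.45 = 85.195 kPa.
Pore pressure: u = 9.81×(4.75 − 0) = 46.598 kPa.
Initial effective stress: σ'_0 = σ_v − u = 85.195 − 46.598 = 38.597 kPa.
Stress increase at mid-clay by the 2:1 spreading method:
Δσ = qBL/((B+z)(L+z)) = 167×4.8×4.8/((4.8+4.75)(4.8+4.75)) = 42.188 kPa
Final effective stress: σ'_f = σ'_0 + Δσ = 38.597 + 42.188 = 80.785 kPa.
Normally consolidated clay, so the full stress increment lies on the virgin compression line:
S_c = C_c·H/(1+e₀)·log₁₀(σ'_f/σ'_0) = 0.25×6.9/(1+0.8)×log₁₀(80.785/38.597)
    = 0.95833 × 0.32078 = 0.3074 m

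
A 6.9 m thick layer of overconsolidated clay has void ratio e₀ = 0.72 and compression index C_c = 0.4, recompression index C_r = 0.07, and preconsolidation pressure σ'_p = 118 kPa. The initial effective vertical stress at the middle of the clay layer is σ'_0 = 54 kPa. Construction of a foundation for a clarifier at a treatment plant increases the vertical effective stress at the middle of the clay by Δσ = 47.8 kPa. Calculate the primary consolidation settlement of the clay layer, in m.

S_c ≈ 0.0773 m

Final effective stress: σ'_f = 54 + 47.8 = 101.8 kPa.
σ'_f = 101.8 ≤ σ'_p = 118 kPa, so the clay remains overconsolidated and only the recompression index applies:
S_c = C_r·H/(1+e₀)·log₁₀(σ'_f/σ'_0) = 0.07×6.9/1.72×log₁₀(101.8/54)
    = 0.28081 × 0.27535 = 0.07732 m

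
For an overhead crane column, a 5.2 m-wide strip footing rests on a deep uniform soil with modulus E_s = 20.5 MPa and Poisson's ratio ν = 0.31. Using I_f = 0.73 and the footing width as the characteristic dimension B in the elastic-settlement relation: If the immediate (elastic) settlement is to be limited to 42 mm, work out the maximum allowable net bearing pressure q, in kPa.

q ≈ 251 kPa

E_s = 20.5 MPa = 20500 kPa.
S_e = q·B·(1−ν²)/E_s · I_f  ⇒  q = S_e·E_s / (B·(1−ν²)·I_f).
q = 0.042 × 20500 / (5.2 × 0.9039 × 0.73) = 250.9 kPa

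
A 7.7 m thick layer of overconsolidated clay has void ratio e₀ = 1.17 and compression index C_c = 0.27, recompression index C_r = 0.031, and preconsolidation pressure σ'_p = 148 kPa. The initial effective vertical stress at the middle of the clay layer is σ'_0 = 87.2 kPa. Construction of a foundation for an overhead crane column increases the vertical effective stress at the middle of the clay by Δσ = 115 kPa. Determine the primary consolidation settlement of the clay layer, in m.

S_c ≈ 0.155 m

Final effective stress: σ'_f = 87.2 + 115 = 202.2 kPa.
σ'_f = 202.2 > σ'_p = 148 kPa, so the stress path crosses the preconsolidation pressure — recompression up to σ'_p, then virgin compression beyond:
S_c = H/(1+e₀)·[C_r·log₁₀(σ'_p/σ'_0) + C_c·log₁₀(σ'_f/σ'_p)]
    = 7.7/2.17 × [0.031×log₁₀(148/87.2) + 0.27×log₁₀(202.2/148)]
    = 3.5484 × [0.0071221 + 0.03659] = 0.1551 m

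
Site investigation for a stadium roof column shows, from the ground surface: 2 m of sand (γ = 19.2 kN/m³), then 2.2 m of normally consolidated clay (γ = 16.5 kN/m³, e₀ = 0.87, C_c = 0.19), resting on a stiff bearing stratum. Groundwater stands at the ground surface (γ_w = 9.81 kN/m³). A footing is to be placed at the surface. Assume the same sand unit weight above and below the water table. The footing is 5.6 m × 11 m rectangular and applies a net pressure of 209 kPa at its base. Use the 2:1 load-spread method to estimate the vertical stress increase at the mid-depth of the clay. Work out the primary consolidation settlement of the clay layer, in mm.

Mid-depth of clay below the ground surface: z = 2 + 2.2/2 = 3.1 m.
Total vertical stress at mid-clay: σ_v = 19.2×2 + 16.5×1.1 = 56.55 kPa.
Pore pressure: u = 9.81×(3.1 − 0) = 30.411 kPa.
Initial effective stress: σ'_0 = σ_v − u = 56.55 − 30.411 = 26.139 kPa.
Stress increase at mid-clay by the 2:1 spreading method:
Δσ = qBL/((B+z)(L+z)) = 209×5.6×11/((5.6+3.1)(11+3.1)) = 104.95 kPa
Final effective stress: σ'_f = σ'_0 + Δσ = 26.139 + 104.95 = 131.09 kPa.
Normally consolidated clay, so the full stress increment lies on the virgin compression line:
S_c = C_c·H/(1+e₀)·log₁₀(σ'_f/σ'_0) = 0.19×2.2/(1+0.87)×log₁₀(131.09/26.139)
    = 0.22353 × 0.70028 = 0.1565 m

S_c ≈ 157 mm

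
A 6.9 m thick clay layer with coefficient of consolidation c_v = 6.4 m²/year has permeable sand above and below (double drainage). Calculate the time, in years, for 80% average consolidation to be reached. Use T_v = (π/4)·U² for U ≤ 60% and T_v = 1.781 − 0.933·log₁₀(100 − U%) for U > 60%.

Drainage path length: H_d = H/2 = 3.45 m (double drainage).
U > 60%: T_v = 1.781 − 0.933·log₁₀(100 − 80) = 0.56714.
t = T_v·H_d²/c_v = 0.56714×3.45²/6.4 = 1.055 years.

t ≈ 1.05 years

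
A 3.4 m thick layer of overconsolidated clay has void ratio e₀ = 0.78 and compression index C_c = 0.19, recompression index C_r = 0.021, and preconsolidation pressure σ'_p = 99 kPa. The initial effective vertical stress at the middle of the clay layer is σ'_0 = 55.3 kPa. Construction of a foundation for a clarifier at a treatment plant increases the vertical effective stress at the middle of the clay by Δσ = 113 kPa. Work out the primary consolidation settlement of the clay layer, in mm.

S_c ≈ 93.8 mm

Final effective stress: σ'_f = 55.3 + 113 = 168.3 kPa.
σ'_f = 168.3 > σ'_p = 99 kPa, so the stress path crosses the preconsolidation pressure — recompression up to σ'_p, then virgin compression beyond:
S_c = H/(1+e₀)·[C_r·log₁₀(σ'_p/σ'_0) + C_c·log₁₀(σ'_f/σ'_p)]
    = 3.4/1.78 × [0.021×log₁₀(99/55.3) + 0.19×log₁₀(168.3/99)]
    = 1.9101 × [0.0053111 + 0.043785] = 0.09378 m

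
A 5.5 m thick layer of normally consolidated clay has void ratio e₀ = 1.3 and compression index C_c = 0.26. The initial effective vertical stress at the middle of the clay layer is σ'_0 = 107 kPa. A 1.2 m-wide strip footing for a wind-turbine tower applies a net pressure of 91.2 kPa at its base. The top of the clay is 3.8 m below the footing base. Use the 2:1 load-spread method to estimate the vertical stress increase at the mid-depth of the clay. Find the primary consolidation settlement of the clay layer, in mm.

S_c ≈ 33.5 mm

Mid-depth of clay below the footing base: z = 3.8 + 5.5/2 = 6.55 m.
Stress increase at mid-clay by the 2:1 spreading method:
Δσ = qB/(B+z) = 91.2×1.2/(1.2+6.55) = 14.121 kPa
Final effective stress: σ'_f = σ'_0 + Δσ = 107 + 14.121 = 121.12 kPa.
Normally consolidated clay, so the full stress increment lies on the virgin compression line:
S_c = C_c·H/(1+e₀)·log₁₀(σ'_f/σ'_0) = 0.26×5.5/(1+1.3)×log₁₀(121.12/107)
    = 0.62174 × 0.053832 = 0.03347 m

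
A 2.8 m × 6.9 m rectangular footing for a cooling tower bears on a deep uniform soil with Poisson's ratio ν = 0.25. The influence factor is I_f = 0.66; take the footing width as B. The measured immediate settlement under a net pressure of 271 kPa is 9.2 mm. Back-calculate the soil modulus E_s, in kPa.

E_s ≈ 51000 kPa

S_e = q·B·(1−ν²)/E_s · I_f  ⇒  E_s = q·B·(1−ν²)·I_f / S_e.
E_s = 271 × 2.8 × 0.9375 × 0.66 / 0.0092 = 51030 kPa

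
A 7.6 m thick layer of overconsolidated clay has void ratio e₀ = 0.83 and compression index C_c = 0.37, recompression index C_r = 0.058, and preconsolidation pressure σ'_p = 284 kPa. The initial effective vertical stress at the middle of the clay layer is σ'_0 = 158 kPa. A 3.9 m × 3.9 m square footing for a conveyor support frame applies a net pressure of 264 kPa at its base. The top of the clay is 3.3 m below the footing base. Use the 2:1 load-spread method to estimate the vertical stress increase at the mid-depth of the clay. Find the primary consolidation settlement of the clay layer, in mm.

Mid-depth of clay below the footing base: z = 3.3 + 7.6/2 = 7.1 m.
Stress increase at mid-clay by the 2:1 spreading method:
Δσ = qBL/((B+z)(L+z)) = 264×3.9×3.9/((3.9+7.1)(3.9+7.1)) = 33.185 kPa
Final effective stress: σ'_f = 158 + 33.185 = 191.19 kPa.
σ'_f = 191.19 ≤ σ'_p = 284 kPa, so the clay remains overconsolidated and only the recompression index applies:
S_c = C_r·H/(1+e₀)·log₁₀(σ'_f/σ'_0) = 0.058×7.6/1.83×log₁₀(191.19/158)
    = 0.24087 × 0.082808 = 0.01995 m

S_c ≈ 19.9 mm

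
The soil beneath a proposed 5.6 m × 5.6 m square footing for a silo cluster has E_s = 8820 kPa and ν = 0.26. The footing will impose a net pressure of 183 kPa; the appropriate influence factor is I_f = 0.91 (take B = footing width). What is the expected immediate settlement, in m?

Immediate (elastic) settlement: S_e = q·B·(1−ν²)/E_s · I_f.
S_e = 183 × 5.6 × (1 − 0.26²) / 8820 × 0.91
    = 183 × 5.6 × 0.9324 / 8820 × 0.91
    = 0.09859 m

S_e ≈ 0.0986 m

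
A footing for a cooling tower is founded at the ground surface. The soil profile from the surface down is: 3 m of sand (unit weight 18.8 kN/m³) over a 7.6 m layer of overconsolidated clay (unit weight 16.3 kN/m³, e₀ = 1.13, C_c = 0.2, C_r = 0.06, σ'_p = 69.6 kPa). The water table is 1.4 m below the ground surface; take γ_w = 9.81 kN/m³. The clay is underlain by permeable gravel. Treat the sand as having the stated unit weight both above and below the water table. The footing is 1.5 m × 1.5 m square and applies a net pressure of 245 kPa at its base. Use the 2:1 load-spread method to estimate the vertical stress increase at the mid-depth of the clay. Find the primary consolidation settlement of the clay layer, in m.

S_c ≈ 0.0222 m

Mid-depth of clay below the ground surface: z = 3 + 7.6/2 = 6.8 m.
Total vertical stress at mid-clay: σ_v = 18.8×3 + 16.3×3.8 = 118.34 kPa.
Pore pressure: u = 9.81×(6.8 − 1.4) = 52.974 kPa.
Initial effective stress: σ'_0 = σ_v − u = 118.34 − 52.974 = 65.366 kPa.
Stress increase at mid-clay by the 2:1 spreading method:
Δσ = qBL/((B+z)(L+z)) = 245×1.5×1.5/((1.5+6.8)(1.5+6.8)) = 8.0019 kPa
Final effective stress: σ'_f = 65.366 + 8.0019 = 73.368 kPa.
σ'_f = 73.368 > σ'_p = 69.6 kPa, so the stress path crosses the preconsolidation pressure — recompression up to σ'_p, then virgin compression beyond:
S_c = H/(1+e₀)·[C_r·log₁₀(σ'_p/σ'_0) + C_c·log₁₀(σ'_f/σ'_p)]
    = 7.6/2.13 × [0.06×log₁₀(69.6/65.366) + 0.2×log₁₀(73.368/69.6)]
    = 3.5681 × [0.0016354 + 0.0045795] = 0.02218 m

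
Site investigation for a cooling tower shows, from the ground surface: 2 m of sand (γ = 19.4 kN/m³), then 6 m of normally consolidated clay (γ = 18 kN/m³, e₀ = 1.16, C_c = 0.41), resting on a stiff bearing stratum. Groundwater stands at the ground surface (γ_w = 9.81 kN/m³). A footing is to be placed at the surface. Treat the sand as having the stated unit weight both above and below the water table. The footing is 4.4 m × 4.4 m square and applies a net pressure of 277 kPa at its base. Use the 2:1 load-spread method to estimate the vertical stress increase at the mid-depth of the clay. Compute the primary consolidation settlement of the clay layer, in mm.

Mid-depth of clay below the ground surface: z = 2 + 6/2 = 5 m.
Total vertical stress at mid-clay: σ_v = 19.4×2 + 18×3 = 92.8 kPa.
Pore pressure: u = 9.81×(5 − 0) = 49.05 kPa.
Initial effective stress: σ'_0 = σ_v − u = 92.8 − 49.05 = 43.75 kPa.
Stress increase at mid-clay by the 2:1 spreading method:
Δσ = qBL/((B+z)(L+z)) = 277×4.4×4.4/((4.4+5)(4.4+5)) = 60.692 kPa
Final effective stress: σ'_f = σ'_0 + Δσ = 43.75 + 60.692 = 104.44 kPa.
Normally consolidated clay, so the full stress increment lies on the virgin compression line:
S_c = C_c·H/(1+e₀)·log₁₀(σ'_f/σ'_0) = 0.41×6/(1+1.16)×log₁₀(104.44/43.75)
    = 1.1389 × 0.37789 = 0.4304 m

S_c ≈ 430 mm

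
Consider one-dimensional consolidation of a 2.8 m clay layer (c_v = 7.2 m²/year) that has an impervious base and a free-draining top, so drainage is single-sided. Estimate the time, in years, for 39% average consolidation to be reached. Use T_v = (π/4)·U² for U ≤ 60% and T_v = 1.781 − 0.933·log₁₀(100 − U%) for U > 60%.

t ≈ 0.13 years

Drainage path length: H_d = H = 2.8 m (single drainage).
U ≤ 60%: T_v = (π/4)·U² = (π/4)×0.39² = 0.11946.
t = T_v·H_d²/c_v = 0.11946×2.8²/7.2 = 0.1301 years.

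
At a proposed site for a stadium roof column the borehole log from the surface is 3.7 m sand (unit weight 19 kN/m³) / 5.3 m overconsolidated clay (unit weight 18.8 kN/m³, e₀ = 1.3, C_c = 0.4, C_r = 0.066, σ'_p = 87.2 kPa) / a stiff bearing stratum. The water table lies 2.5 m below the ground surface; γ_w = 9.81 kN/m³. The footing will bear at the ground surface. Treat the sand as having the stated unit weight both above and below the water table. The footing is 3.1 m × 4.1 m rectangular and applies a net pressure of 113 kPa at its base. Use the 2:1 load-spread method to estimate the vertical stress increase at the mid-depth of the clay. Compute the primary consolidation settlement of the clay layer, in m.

Mid-depth of clay below the ground surface: z = 3.7 + 5.3/2 = 6.35 m.
Total vertical stress at mid-clay: σ_v = 19×3.7 + 18.8×2.65 = 120.12 kPa.
Pore pressure: u = 9.81×(6.35 − 2.5) = 37.769 kPa.
Initial effective stress: σ'_0 = σ_v − u = 120.12 − 37.769 = 82.351 kPa.
Stress increase at mid-clay by the 2:1 spreading method:
Δσ = qBL/((B+z)(L+z)) = 113×3.1×4.1/((3.1+6.35)(4.1+6.35)) = 14.544 kPa
Final effective stress: σ'_f = 82.351 + 14.544 = 96.895 kPa.
σ'_f = 96.895 > σ'_p = 87.2 kPa, so the stress path crosses the preconsolidation pressure — recompression up to σ'_p, then virgin compression beyond:
S_c = H/(1+e₀)·[C_r·log₁₀(σ'_p/σ'_0) + C_c·log₁₀(σ'_f/σ'_p)]
    = 5.3/2.3 × [0.066×log₁₀(87.2/82.351) + 0.4×log₁₀(96.895/87.2)]
    = 2.3043 × [0.0016399 + 0.018314] = 0.04598 m

S_c ≈ 0.046 m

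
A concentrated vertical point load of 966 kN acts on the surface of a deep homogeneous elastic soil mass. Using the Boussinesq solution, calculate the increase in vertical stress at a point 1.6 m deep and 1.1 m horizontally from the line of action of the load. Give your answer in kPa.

Δσ_z ≈ 68.5 kPa

Boussinesq vertical stress below a point load on an elastic half-space:
Δσ_z = 3P/(2πz²) · [1 + (r/z)²]^(−5/2)
r/z = 1.1/1.6 = 0.6875; [1+(r/z)²]^(−5/2) = 0.37997.
Δσ_z = 3×966/(2π×1.6²) × 0.37997 = 180.17 × 0.37997 = 68.46 kPa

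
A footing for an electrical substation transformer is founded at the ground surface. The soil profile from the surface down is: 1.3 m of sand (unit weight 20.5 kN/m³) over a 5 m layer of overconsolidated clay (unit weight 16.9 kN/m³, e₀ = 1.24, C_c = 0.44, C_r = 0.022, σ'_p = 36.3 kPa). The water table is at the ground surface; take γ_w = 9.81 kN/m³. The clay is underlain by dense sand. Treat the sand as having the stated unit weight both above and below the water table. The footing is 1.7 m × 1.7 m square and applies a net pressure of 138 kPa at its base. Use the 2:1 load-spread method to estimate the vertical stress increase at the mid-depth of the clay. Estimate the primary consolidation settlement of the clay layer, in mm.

S_c ≈ 92.7 mm

Mid-depth of clay below the ground surface: z = 1.3 + 5/2 = 3.8 m.
Total vertical stress at mid-clay: σ_v = 20.5×1.3 + 16.9×2.5 = 68.9 kPa.
Pore pressure: u = 9.81×(3.8 − 0) = 37.278 kPa.
Initial effective stress: σ'_0 = σ_v − u = 68.9 − 37.278 = 31.622 kPa.
Stress increase at mid-clay by the 2:1 spreading method:
Δσ = qBL/((B+z)(L+z)) = 138×1.7×1.7/((1.7+3.8)(1.7+3.8)) = 13.184 kPa
Final effective stress: σ'_f = 31.622 + 13.184 = 44.806 kPa.
σ'_f = 44.806 > σ'_p = 36.3 kPa, so the stress path crosses the preconsolidation pressure — recompression up to σ'_p, then virgin compression beyond:
S_c = H/(1+e₀)·[C_r·log₁₀(σ'_p/σ'_0) + C_c·log₁₀(σ'_f/σ'_p)]
    = 5/2.24 × [0.022×log₁₀(36.3/31.622) + 0.44×log₁₀(44.806/36.3)]
    = 2.2321 × [0.0013182 + 0.040229] = 0.09274 m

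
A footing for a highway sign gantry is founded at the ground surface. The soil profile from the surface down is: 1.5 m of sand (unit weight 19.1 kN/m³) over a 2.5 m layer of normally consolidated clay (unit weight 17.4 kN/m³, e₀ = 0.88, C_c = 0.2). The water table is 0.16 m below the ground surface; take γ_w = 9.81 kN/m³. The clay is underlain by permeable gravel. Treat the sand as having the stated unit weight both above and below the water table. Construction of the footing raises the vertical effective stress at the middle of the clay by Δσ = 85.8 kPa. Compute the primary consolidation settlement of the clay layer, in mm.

Mid-depth of clay below the ground surface: z = 1.5 + 2.5/2 = 2.75 m.
Total vertical stress at mid-clay: σ_v = 19.1×1.5 + 17.4×1.25 = 50.4 kPa.
Pore pressure: u = 9.81×(2.75 − 0.16) = 25.408 kPa.
Initial effective stress: σ'_0 = σ_v − u = 50.4 − 25.408 = 24.992 kPa.
Final effective stress: σ'_f = σ'_0 + Δσ = 24.992 + 85.8 = 110.79 kPa.
Normally consolidated clay, so the full stress increment lies on the virgin compression line:
S_c = C_c·H/(1+e₀)·log₁₀(σ'_f/σ'_0) = 0.2×2.5/(1+0.88)×log₁₀(110.79/24.992)
    = 0.26596 × 0.6467 = 0.172 m

S_c ≈ 172 mm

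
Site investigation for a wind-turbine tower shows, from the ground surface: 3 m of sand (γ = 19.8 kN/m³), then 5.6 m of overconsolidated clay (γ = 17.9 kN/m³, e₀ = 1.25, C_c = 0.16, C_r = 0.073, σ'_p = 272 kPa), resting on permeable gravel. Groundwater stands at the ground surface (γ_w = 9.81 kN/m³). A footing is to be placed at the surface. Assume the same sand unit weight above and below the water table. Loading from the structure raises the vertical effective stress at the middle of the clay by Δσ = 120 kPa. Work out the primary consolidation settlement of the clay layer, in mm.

S_c ≈ 93.7 mm

Mid-depth of clay below the ground surface: z = 3 + 5.6/2 = 5.8 m.
Total vertical stress at mid-clay: σ_v = 19.8×3 + 17.9×2.8 = 109.52 kPa.
Pore pressure: u = 9.81×(5.8 − 0) = 56.898 kPa.
Initial effective stress: σ'_0 = σ_v − u = 109.52 − 56.898 = 52.622 kPa.
Final effective stress: σ'_f = 52.622 + 120 = 172.62 kPa.
σ'_f = 172.62 ≤ σ'_p = 272 kPa, so the clay remains overconsolidated and only the recompression index applies:
S_c = C_r·H/(1+e₀)·log₁₀(σ'_f/σ'_0) = 0.073×5.6/2.25×log₁₀(172.62/52.622)
    = 0.18169 × 0.51592 = 0.09374 m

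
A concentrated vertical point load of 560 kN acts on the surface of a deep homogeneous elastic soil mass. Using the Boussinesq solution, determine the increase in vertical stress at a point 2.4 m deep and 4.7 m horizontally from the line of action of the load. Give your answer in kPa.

Δσ_z ≈ 0.903 kPa

Boussinesq vertical stress below a point load on an elastic half-space:
Δσ_z = 3P/(2πz²) · [1 + (r/z)²]^(−5/2)
r/z = 4.7/2.4 = 1.9583; [1+(r/z)²]^(−5/2) = 0.019453.
Δσ_z = 3×560/(2π×2.4²) × 0.019453 = 46.42 × 0.019453 = 0.903 kPa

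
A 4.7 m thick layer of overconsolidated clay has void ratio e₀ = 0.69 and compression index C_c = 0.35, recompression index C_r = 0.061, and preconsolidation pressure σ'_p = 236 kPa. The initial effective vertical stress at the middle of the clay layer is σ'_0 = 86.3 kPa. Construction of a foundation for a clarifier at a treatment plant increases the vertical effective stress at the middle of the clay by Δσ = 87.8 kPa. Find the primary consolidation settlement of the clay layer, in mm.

Final effective stress: σ'_f = 86.3 + 87.8 = 174.1 kPa.
σ'_f = 174.1 ≤ σ'_p = 236 kPa, so the clay remains overconsolidated and only the recompression index applies:
S_c = C_r·H/(1+e₀)·log₁₀(σ'_f/σ'_0) = 0.061×4.7/1.69×log₁₀(174.1/86.3)
    = 0.16965 × 0.30479 = 0.05171 m

S_c ≈ 51.7 mm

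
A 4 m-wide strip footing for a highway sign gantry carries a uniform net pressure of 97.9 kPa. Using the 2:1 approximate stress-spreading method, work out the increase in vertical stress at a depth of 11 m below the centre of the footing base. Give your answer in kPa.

Δσ_z ≈ 26.1 kPa

By the 2:1 method the load spreads at 1 horizontal : 2 vertical, so at depth z the loaded area has grown by z in each plan dimension:
Δσ = qB/(B+z) = 97.9×4/(4+11) = 26.107 kPa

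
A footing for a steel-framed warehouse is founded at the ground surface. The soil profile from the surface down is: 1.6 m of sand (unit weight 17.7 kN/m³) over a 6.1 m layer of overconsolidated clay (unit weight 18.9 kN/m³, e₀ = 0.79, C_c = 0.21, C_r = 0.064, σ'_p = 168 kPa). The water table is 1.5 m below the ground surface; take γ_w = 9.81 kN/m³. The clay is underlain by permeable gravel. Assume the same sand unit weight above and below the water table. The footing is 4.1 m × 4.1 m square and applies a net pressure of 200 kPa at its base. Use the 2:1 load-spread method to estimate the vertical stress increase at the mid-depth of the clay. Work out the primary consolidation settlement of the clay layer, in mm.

Mid-depth of clay below the ground surface: z = 1.6 + 6.1/2 = 4.65 m.
Total vertical stress at mid-clay: σ_v = 17.7×1.6 + 18.9×3.05 = 85.965 kPa.
Pore pressure: u = 9.81×(4.65 − 1.5) = 30.902 kPa.
Initial effective stress: σ'_0 = σ_v − u = 85.965 − 30.902 = 55.063 kPa.
Stress increase at mid-clay by the 2:1 spreading method:
Δσ = qBL/((B+z)(L+z)) = 200×4.1×4.1/((4.1+4.65)(4.1+4.65)) = 43.912 kPa
Final effective stress: σ'_f = 55.063 + 43.912 = 98.975 kPa.
σ'_f = 98.975 ≤ σ'_p = 168 kPa, so the clay remains overconsolidated and only the recompression index applies:
S_c = C_r·H/(1+e₀)·log₁₀(σ'_f/σ'_0) = 0.064×6.1/1.79×log₁₀(98.975/55.063)
    = 0.2181 × 0.25467 = 0.05554 m

S_c ≈ 55.5 mm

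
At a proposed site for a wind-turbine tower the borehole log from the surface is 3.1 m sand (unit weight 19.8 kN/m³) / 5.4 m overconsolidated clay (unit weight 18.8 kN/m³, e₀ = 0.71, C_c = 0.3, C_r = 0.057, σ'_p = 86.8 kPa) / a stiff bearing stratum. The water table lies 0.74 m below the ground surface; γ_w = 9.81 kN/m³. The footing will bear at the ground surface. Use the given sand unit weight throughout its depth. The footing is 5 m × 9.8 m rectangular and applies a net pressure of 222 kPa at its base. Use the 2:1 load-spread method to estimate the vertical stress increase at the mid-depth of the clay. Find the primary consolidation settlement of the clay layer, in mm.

S_c ≈ 182 mm

Mid-depth of clay below the ground surface: z = 3.1 + 5.4/2 = 5.8 m.
Total vertical stress at mid-clay: σ_v = 19.8×3.1 + 18.8×2.7 = 112.14 kPa.
Pore pressure: u = 9.81×(5.8 − 0.74) = 49.639 kPa.
Initial effective stress: σ'_0 = σ_v − u = 112.14 − 49.639 = 62.501 kPa.
Stress increase at mid-clay by the 2:1 spreading method:
Δσ = qBL/((B+z)(L+z)) = 222×5×9.8/((5+5.8)(9.8+5.8)) = 64.566 kPa
Final effective stress: σ'_f = 62.501 + 64.566 = 127.07 kPa.
σ'_f = 127.07 > σ'_p = 86.8 kPa, so the stress path crosses the preconsolidation pressure — recompression up to σ'_p, then virgin compression beyond:
S_c = H/(1+e₀)·[C_r·log₁₀(σ'_p/σ'_0) + C_c·log₁₀(σ'_f/σ'_p)]
    = 5.4/1.71 × [0.057×log₁₀(86.8/62.501) + 0.3×log₁₀(127.07/86.8)]
    = 3.1579 × [0.0081301 + 0.049657] = 0.1825 m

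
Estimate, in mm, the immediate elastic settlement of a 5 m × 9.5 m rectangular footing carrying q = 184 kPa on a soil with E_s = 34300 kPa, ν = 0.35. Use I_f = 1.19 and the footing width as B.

Immediate (elastic) settlement: S_e = q·B·(1−ν²)/E_s · I_f.
S_e = 184 × 5 × (1 − 0.35²) / 34300 × 1.19
    = 184 × 5 × 0.8775 / 34300 × 1.19
    = 0.02801 m = 28.01 mm

S_e ≈ 28 mm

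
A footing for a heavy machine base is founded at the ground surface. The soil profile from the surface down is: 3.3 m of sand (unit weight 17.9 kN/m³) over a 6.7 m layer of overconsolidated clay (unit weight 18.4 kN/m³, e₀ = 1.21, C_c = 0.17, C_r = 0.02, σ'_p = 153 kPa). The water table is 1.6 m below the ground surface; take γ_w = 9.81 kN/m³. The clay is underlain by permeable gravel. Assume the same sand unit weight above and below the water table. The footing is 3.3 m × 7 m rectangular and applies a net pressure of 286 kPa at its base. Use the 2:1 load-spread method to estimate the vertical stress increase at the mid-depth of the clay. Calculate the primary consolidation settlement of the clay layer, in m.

Mid-depth of clay below the ground surface: z = 3.3 + 6.7/2 = 6.65 m.
Total vertical stress at mid-clay: σ_v = 17.9×3.3 + 18.4×3.35 = 120.71 kPa.
Pore pressure: u = 9.81×(6.65 − 1.6) = 49.541 kPa.
Initial effective stress: σ'_0 = σ_v − u = 120.71 − 49.541 = 71.169 kPa.
Stress increase at mid-clay by the 2:1 spreading method:
Δσ = qBL/((B+z)(L+z)) = 286×3.3×7/((3.3+6.65)(7+6.65)) = 48.643 kPa
Final effective stress: σ'_f = 71.169 + 48.643 = 119.81 kPa.
σ'_f = 119.81 ≤ σ'_p = 153 kPa, so the clay remains overconsolidated and only the recompression index applies:
S_c = C_r·H/(1+e₀)·log₁₀(σ'_f/σ'_0) = 0.02×6.7/2.21×log₁₀(119.81/71.169)
    = 0.060634 × 0.2262 = 0.01372 m

S_c ≈ 0.0137 m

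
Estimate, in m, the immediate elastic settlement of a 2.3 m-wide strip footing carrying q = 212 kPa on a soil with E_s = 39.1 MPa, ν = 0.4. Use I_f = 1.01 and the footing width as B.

S_e ≈ 0.0106 m

Immediate (elastic) settlement: S_e = q·B·(1−ν²)/E_s · I_f.
E_s = 39.1 MPa = 39100 kPa.
S_e = 212 × 2.3 × (1 − 0.4²) / 39100 × 1.01
    = 212 × 2.3 × 0.84 / 39100 × 1.01
    = 0.01058 m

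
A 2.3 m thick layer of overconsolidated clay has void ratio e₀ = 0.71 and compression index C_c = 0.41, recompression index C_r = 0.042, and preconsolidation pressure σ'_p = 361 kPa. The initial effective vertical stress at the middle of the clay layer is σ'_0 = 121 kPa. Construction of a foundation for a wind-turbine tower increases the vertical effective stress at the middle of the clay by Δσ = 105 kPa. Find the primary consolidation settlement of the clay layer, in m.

S_c ≈ 0.0153 m

Final effective stress: σ'_f = 121 + 105 = 226 kPa.
σ'_f = 226 ≤ σ'_p = 361 kPa, so the clay remains overconsolidated and only the recompression index applies:
S_c = C_r·H/(1+e₀)·log₁₀(σ'_f/σ'_0) = 0.042×2.3/1.71×log₁₀(226/121)
    = 0.05649 × 0.27132 = 0.01533 m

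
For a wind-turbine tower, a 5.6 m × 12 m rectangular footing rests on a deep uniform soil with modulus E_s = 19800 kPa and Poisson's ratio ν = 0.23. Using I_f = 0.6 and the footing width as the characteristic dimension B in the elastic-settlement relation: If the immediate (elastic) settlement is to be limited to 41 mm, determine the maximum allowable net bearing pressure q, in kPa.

S_e = q·B·(1−ν²)/E_s · I_f  ⇒  q = S_e·E_s / (B·(1−ν²)·I_f).
q = 0.041 × 19800 / (5.6 × 0.9471 × 0.6) = 255.1 kPa

q ≈ 255 kPa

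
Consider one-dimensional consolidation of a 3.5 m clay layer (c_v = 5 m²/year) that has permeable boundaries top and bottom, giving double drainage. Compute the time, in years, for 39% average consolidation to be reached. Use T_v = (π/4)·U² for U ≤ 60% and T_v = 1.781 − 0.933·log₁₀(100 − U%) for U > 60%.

t ≈ 0.0732 years

Drainage path length: H_d = H/2 = 1.75 m (double drainage).
U ≤ 60%: T_v = (π/4)·U² = (π/4)×0.39² = 0.11946.
t = T_v·H_d²/c_v = 0.11946×1.75²/5 = 0.07317 years.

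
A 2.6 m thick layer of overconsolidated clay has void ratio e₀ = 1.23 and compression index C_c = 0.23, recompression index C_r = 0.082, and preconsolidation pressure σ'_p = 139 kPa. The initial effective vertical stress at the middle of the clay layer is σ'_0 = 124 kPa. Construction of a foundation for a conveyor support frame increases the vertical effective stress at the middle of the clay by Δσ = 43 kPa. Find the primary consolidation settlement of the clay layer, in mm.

Final effective stress: σ'_f = 124 + 43 = 167 kPa.
σ'_f = 167 > σ'_p = 139 kPa, so the stress path crosses the preconsolidation pressure — recompression up to σ'_p, then virgin compression beyond:
S_c = H/(1+e₀)·[C_r·log₁₀(σ'_p/σ'_0) + C_c·log₁₀(σ'_f/σ'_p)]
    = 2.6/2.23 × [0.082×log₁₀(139/124) + 0.23×log₁₀(167/139)]
    = 1.1659 × [0.0040666 + 0.018331] = 0.02611 m

S_c ≈ 26.1 mm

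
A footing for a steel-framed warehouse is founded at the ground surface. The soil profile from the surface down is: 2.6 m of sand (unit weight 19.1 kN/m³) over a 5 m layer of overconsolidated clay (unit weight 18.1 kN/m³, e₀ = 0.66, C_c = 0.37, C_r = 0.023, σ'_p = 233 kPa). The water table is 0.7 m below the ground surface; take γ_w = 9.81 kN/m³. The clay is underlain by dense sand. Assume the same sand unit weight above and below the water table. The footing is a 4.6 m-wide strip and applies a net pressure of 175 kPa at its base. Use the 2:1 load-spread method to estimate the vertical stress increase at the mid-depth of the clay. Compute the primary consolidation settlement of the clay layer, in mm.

Mid-depth of clay below the ground surface: z = 2.6 + 5/2 = 5.1 m.
Total vertical stress at mid-clay: σ_v = 19.1×2.6 + 18.1×2.5 = 94.91 kPa.
Pore pressure: u = 9.81×(5.1 − 0.7) = 43.164 kPa.
Initial effective stress: σ'_0 = σ_v − u = 94.91 − 43.164 = 51.746 kPa.
Stress increase at mid-clay by the 2:1 spreading method:
Δσ = qB/(B+z) = 175×4.6/(4.6+5.1) = 82.99 kPa
Final effective stress: σ'_f = 51.746 + 82.99 = 134.74 kPa.
σ'_f = 134.74 ≤ σ'_p = 233 kPa, so the clay remains overconsolidated and only the recompression index applies:
S_c = C_r·H/(1+e₀)·log₁₀(σ'_f/σ'_0) = 0.023×5/1.66×log₁₀(134.74/51.746)
    = 0.069276 × 0.41562 = 0.02879 m

S_c ≈ 28.8 mm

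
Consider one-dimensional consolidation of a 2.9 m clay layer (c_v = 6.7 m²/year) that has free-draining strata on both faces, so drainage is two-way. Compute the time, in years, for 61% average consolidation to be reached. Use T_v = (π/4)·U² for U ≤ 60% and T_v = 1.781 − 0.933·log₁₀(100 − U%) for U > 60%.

t ≈ 0.0931 years

Drainage path length: H_d = H/2 = 1.45 m (double drainage).
U > 60%: T_v = 1.781 − 0.933·log₁₀(100 − 61) = 0.29654.
t = T_v·H_d²/c_v = 0.29654×1.45²/6.7 = 0.09306 years.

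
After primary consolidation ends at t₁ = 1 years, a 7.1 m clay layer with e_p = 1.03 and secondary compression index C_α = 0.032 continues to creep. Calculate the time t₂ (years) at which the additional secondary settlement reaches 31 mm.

S_s = C_α·H/(1+e_p)·log₁₀(t₂/t₁) ⇒ log₁₀(t₂/t₁) = S_s·(1+e_p)/(C_α·H).
log₁₀(t₂/t₁) = 0.031 × (1+1.03) / (0.032×7.1) = 0.277
t₂ = t₁ × 10^0.277 = 1 × 1.892 = 1.892 years

t₂ ≈ 1.89 years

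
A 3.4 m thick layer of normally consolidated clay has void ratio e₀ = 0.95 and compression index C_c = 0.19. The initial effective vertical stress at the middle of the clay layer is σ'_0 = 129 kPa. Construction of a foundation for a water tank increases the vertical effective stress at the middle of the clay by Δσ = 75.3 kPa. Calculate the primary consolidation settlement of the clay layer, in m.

Final effective stress: σ'_f = σ'_0 + Δσ = 129 + 75.3 = 204.3 kPa.
Normally consolidated clay, so the full stress increment lies on the virgin compression line:
S_c = C_c·H/(1+e₀)·log₁₀(σ'_f/σ'_0) = 0.19×3.4/(1+0.95)×log₁₀(204.3/129)
    = 0.33128 × 0.19968 = 0.06615 m

S_c ≈ 0.0661 m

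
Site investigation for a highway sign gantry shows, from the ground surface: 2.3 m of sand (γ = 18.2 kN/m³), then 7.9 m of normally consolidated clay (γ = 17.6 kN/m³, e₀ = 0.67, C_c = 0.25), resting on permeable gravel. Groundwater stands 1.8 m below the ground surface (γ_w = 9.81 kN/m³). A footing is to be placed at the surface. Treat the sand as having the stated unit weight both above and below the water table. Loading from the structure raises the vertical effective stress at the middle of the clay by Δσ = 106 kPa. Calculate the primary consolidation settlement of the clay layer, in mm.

S_c ≈ 484 mm

Mid-depth of clay below the ground surface: z = 2.3 + 7.9/2 = 6.25 m.
Total vertical stress at mid-clay: σ_v = 18.2×2.3 + 17.6×3.95 = 111.38 kPa.
Pore pressure: u = 9.81×(6.25 − 1.8) = 43.655 kPa.
Initial effective stress: σ'_0 = σ_v − u = 111.38 − 43.655 = 67.725 kPa.
Final effective stress: σ'_f = σ'_0 + Δσ = 67.725 + 106 = 173.72 kPa.
Normally consolidated clay, so the full stress increment lies on the virgin compression line:
S_c = C_c·H/(1+e₀)·log₁₀(σ'_f/σ'_0) = 0.25×7.9/(1+0.67)×log₁₀(173.72/67.725)
    = 1.1826 × 0.4091 = 0.4838 m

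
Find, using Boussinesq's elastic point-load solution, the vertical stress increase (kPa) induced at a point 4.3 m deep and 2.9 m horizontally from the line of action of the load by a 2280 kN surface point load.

Boussinesq vertical stress below a point load on an elastic half-space:
Δσ_z = 3P/(2πz²) · [1 + (r/z)²]^(−5/2)
r/z = 2.9/4.3 = 0.67442; [1+(r/z)²]^(−5/2) = 0.39171.
Δσ_z = 3×2280/(2π×4.3²) × 0.39171 = 58.876 × 0.39171 = 23.06 kPa

Δσ_z ≈ 23.1 kPa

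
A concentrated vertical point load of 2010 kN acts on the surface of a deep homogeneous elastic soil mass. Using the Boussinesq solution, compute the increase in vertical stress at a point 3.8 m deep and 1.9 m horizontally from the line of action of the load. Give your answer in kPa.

Δσ_z ≈ 38 kPa

Boussinesq vertical stress below a point load on an elastic half-space:
Δσ_z = 3P/(2πz²) · [1 + (r/z)²]^(−5/2)
r/z = 1.9/3.8 = 0.5; [1+(r/z)²]^(−5/2) = 0.57243.
Δσ_z = 3×2010/(2π×3.8²) × 0.57243 = 66.462 × 0.57243 = 38.04 kPa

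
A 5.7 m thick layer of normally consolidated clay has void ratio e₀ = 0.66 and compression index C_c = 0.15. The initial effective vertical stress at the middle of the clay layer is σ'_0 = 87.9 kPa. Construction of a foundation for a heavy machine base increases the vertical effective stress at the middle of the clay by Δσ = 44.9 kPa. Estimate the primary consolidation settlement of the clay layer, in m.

Final effective stress: σ'_f = σ'_0 + Δσ = 87.9 + 44.9 = 132.8 kPa.
Normally consolidated clay, so the full stress increment lies on the virgin compression line:
S_c = C_c·H/(1+e₀)·log₁₀(σ'_f/σ'_0) = 0.15×5.7/(1+0.66)×log₁₀(132.8/87.9)
    = 0.51506 × 0.17921 = 0.0923 m

S_c ≈ 0.0923 m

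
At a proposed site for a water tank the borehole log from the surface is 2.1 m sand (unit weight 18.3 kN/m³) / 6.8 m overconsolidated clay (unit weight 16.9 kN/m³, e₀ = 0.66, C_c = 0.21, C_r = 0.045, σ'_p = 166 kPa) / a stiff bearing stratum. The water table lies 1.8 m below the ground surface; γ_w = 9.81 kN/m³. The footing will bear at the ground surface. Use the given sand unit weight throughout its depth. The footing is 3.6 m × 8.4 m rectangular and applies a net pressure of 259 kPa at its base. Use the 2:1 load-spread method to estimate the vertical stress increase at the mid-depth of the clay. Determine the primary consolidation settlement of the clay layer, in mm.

S_c ≈ 57 mm

Mid-depth of clay below the ground surface: z = 2.1 + 6.8/2 = 5.5 m.
Total vertical stress at mid-clay: σ_v = 18.3×2.1 + 16.9×3.4 = 95.89 kPa.
Pore pressure: u = 9.81×(5.5 − 1.8) = 36.297 kPa.
Initial effective stress: σ'_0 = σ_v − u = 95.89 − 36.297 = 59.593 kPa.
Stress increase at mid-clay by the 2:1 spreading method:
Δσ = qBL/((B+z)(L+z)) = 259×3.6×8.4/((3.6+5.5)(8.4+5.5)) = 61.919 kPa
Final effective stress: σ'_f = 59.593 + 61.919 = 121.51 kPa.
σ'_f = 121.51 ≤ σ'_p = 166 kPa, so the clay remains overconsolidated and only the recompression index applies:
S_c = C_r·H/(1+e₀)·log₁₀(σ'_f/σ'_0) = 0.045×6.8/1.66×log₁₀(121.51/59.593)
    = 0.18434 × 0.30942 = 0.05704 m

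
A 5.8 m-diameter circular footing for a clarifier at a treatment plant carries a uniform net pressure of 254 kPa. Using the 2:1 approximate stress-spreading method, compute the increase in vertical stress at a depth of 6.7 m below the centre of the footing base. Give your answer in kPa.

By the 2:1 method the load spreads at 1 horizontal : 2 vertical, so at depth z the loaded area has grown by z in each plan dimension:
Δσ ≈ qD²/(D+z)² = 254×5.8²/(5.8+6.7)² = 54.685 kPa

Δσ_z ≈ 54.7 kPa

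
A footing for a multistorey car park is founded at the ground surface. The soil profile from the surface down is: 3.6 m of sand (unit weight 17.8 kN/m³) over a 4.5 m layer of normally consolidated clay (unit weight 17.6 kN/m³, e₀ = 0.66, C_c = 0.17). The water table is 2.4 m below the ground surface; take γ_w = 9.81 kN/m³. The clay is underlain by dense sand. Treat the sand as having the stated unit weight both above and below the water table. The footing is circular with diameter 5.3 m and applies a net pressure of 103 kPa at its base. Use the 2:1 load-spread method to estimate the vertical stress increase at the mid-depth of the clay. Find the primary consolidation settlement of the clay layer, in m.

Mid-depth of clay below the ground surface: z = 3.6 + 4.5/2 = 5.85 m.
Total vertical stress at mid-clay: σ_v = 17.8×3.6 + 17.6×2.25 = 103.68 kPa.
Pore pressure: u = 9.81×(5.85 − 2.4) = 33.845 kPa.
Initial effective stress: σ'_0 = σ_v − u = 103.68 − 33.845 = 69.835 kPa.
Stress increase at mid-clay by the 2:1 spreading method:
Δσ ≈ qD²/(D+z)² = 103×5.3²/(5.3+5.85)² = 23.272 kPa
Final effective stress: σ'_f = σ'_0 + Δσ = 69.835 + 23.272 = 93.107 kPa.
Normally consolidated clay, so the full stress increment lies on the virgin compression line:
S_c = C_c·H/(1+e₀)·log₁₀(σ'_f/σ'_0) = 0.17×4.5/(1+0.66)×log₁₀(93.107/69.835)
    = 0.46084 × 0.12491 = 0.05756 m

S_c ≈ 0.0576 m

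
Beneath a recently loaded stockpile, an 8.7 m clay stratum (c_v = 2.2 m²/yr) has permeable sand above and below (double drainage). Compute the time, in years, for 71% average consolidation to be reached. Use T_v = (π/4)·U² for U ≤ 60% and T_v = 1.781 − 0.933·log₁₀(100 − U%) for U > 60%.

Drainage path length: H_d = H/2 = 4.35 m (double drainage).
U > 60%: T_v = 1.781 − 0.933·log₁₀(100 − 71) = 0.41658.
t = T_v·H_d²/c_v = 0.41658×4.35²/2.2 = 3.583 years.

t ≈ 3.58 years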